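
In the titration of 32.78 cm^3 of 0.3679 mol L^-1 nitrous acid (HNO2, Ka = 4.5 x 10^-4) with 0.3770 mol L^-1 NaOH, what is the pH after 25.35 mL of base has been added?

3.93

Initial n(HNO2) = 0.3679 x 0.03278 = 0.01206 mol.
n(NaOH) added = 0.3770 x 0.02535 = 0.009557 mol, converting that many moles of HNO2 to NO2-.
Remaining n(HNO2) = 0.002503 mol; n(NO2-) = 0.009557 mol.
By Henderson-Hasselbalch, pH = pKa + log([A^-]/[HA]) = 3.35 + log(0.009557/0.002503) = 3.35 + (+0.58) = 3.93.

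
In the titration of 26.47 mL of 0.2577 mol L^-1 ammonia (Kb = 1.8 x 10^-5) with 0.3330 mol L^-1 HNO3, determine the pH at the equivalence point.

n(NH3) = 0.2577 x 0.02647 = 0.006821 mol; V(HNO3) at equivalence = 0.006821/0.3330 = 0.02048 L.
At equivalence the base is fully converted to NH4+; total volume = 0.04695 L, so [NH4+] = 0.006821/0.04695 = 0.1453 M.
Ka(NH4+) = Kw/Kb = 1.0e-14 / 1.8 x 10^-5 = 5.56e-10.
[H^+] = sqrt(Ka x [NH4+]) = sqrt(5.56e-10 x 0.1453) = 8.98e-6 M.
pH = -log(8.98e-6) = 5.05.

5.05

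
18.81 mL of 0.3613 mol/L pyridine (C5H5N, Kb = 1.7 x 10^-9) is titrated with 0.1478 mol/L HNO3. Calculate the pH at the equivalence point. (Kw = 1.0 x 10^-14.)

3.10

n(C5H5N) = 0.3613 x 0.01881 = 0.006796 mol; V(HNO3) at equivalence = 0.006796/0.1478 = 0.04598 L.
At equivalence the base is fully converted to C5H5NH+; total volume = 0.06479 L, so [C5H5NH+] = 0.006796/0.06479 = 0.1049 M.
Ka(C5H5NH+) = Kw/Kb = 1.0e-14 / 1.7 x 10^-9 = 5.88e-6.
[H^+] = sqrt(Ka x [C5H5NH+]) = sqrt(5.88e-6 x 0.1049) = 0.000785 M.
pH = -log(0.000785) = 3.10.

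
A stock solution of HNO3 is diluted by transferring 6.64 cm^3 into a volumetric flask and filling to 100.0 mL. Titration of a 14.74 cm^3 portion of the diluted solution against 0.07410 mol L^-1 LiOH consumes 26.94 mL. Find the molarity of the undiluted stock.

2.04 M

n(LiOH) = 0.07410 x 0.02694 = 0.001996 mol.
n(HNO3) in the aliquot = 0.001996 mol.
[diluted HNO3] = 0.001996 / 0.01474 = 0.1354 M.
Dilution factor = 100.0/6.640 = 15.06, so [stock] = 0.1354 x 15.06 = 2.04 M.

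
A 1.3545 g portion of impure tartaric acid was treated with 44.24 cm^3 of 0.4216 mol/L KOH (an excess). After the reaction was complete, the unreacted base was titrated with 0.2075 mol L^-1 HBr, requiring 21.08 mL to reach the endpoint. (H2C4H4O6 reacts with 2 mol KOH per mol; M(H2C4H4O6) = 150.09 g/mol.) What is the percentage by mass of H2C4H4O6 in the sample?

79.1%

Total n(KOH) added = 0.4216 x 0.04424 = 0.01865 mol.
n(HBr) used = 0.2075 x 0.02108 = 0.004374 mol, which equals the excess n(KOH).
So n(KOH) consumed by the sample = 0.01865 - 0.004374 = 0.01428 mol.
n(H2C4H4O6) = 0.01428 / 2 = 0.007139 mol.
mass H2C4H4O6 = 0.007139 x 150.09 = 1.071 g, so %H2C4H4O6 = 1.071/1.3545 x 100 = 79.1%.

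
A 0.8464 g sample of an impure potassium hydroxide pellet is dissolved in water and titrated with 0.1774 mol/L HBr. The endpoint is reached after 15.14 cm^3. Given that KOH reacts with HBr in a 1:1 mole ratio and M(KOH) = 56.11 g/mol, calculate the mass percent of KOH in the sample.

n(HBr) = 0.1774 x 0.01514 = 0.002686 mol.
n(KOH) = 0.002686 / 1 = 0.002686 mol.
mass of KOH = 0.002686 x 56.11 = 0.1507 g.
% purity = 0.1507 / 0.8464 x 100 = 17.8%.

17.8%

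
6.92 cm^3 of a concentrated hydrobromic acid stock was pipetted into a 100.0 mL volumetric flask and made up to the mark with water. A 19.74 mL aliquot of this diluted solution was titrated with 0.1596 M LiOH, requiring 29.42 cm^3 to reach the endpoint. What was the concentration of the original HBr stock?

3.44 M

n(LiOH) = 0.1596 x 0.02942 = 0.004695 mol.
n(HBr) in the aliquot = 0.004695 mol.
[diluted HBr] = 0.004695 / 0.01974 = 0.2379 M.
Dilution factor = 100.0/6.920 = 14.45, so [stock] = 0.2379 x 14.45 = 3.44 M.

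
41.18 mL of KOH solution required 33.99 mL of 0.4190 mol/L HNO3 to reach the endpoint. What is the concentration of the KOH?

0.346 M

n(HNO3) delivered = 0.4190 x 0.03399 = 0.01424 mol.
For a 1:1 reaction, n(KOH) = 0.01424 mol.
[KOH] = 0.01424 mol / 0.04118 L = 0.346 M.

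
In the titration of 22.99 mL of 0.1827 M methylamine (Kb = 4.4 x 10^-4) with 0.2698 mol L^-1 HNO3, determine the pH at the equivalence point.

5.80

n(CH3NH2) = 0.1827 x 0.02299 = 0.004200 mol; V(HNO3) at equivalence = 0.004200/0.2698 = 0.01557 L.
At equivalence the base is fully converted to CH3NH3+; total volume = 0.03856 L, so [CH3NH3+] = 0.004200/0.03856 = 0.1089 M.
Ka(CH3NH3+) = Kw/Kb = 1.0e-14 / 4.4 x 10^-4 = 2.27e-11.
[H^+] = sqrt(Ka x [CH3NH3+]) = sqrt(2.27e-11 x 0.1089) = 1.57e-6 M.
pH = -log(1.57e-6) = 5.80.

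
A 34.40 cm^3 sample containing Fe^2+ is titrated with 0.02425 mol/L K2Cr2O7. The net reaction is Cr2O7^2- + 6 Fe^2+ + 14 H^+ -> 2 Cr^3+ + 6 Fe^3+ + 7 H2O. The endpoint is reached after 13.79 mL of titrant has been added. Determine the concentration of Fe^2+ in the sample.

0.0583 M

n(K2Cr2O7) = 0.02425 x 0.01379 = 0.0003344 mol.
From the balanced equation, 1 mol K2Cr2O7 reacts with 6 mol Fe^2+, so n(Fe^2+) = 0.0003344 x 6/1 = 0.002006 mol.
[Fe^2+] = 0.002006 / 0.03440 L = 0.0583 M.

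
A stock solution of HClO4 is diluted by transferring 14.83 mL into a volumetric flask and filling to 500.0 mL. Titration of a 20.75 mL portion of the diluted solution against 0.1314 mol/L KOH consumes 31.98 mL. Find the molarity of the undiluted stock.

n(KOH) = 0.1314 x 0.03198 = 0.004202 mol.
n(HClO4) in the aliquot = 0.004202 mol.
[diluted HClO4] = 0.004202 / 0.02075 = 0.2025 M.
Dilution factor = 500.0/14.83 = 33.72, so [stock] = 0.2025 x 33.72 = 6.83 M.

6.83 M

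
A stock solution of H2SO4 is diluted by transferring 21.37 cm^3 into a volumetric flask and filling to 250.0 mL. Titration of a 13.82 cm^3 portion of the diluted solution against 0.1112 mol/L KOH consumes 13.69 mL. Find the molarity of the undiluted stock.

n(KOH) = 0.1112 x 0.01369 = 0.001522 mol.
n(H2SO4) in the aliquot = 0.001522 x 1/2 = 0.0007612 mol.
[diluted H2SO4] = 0.0007612 / 0.01382 = 0.05508 M.
Dilution factor = 250.0/21.37 = 11.70, so [stock] = 0.05508 x 11.70 = 0.644 M.

0.644 M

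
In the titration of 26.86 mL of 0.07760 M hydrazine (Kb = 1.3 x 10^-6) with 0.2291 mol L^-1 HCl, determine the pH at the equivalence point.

n(N2H4) = 0.07760 x 0.02686 = 0.002084 mol; V(HCl) at equivalence = 0.002084/0.2291 = 0.009098 L.
At equivalence the base is fully converted to N2H5+; total volume = 0.03596 L, so [N2H5+] = 0.002084/0.03596 = 0.05797 M.
Ka(N2H5+) = Kw/Kb = 1.0e-14 / 1.3 x 10^-6 = 7.69e-9.
[H^+] = sqrt(Ka x [N2H5+]) = sqrt(7.69e-9 x 0.05797) = 2.11e-5 M.
pH = -log(2.11e-5) = 4.68.

4.68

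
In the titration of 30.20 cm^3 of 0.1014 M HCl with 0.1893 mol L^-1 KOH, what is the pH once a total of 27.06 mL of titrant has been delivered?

12.56

n(acid) = 0.1014 x 0.03020 = 0.003062 mol; n(KOH) added = 0.1893 x 0.02706 = 0.005122 mol.
Base is in excess by 0.005122 - 0.003062 = 0.002060 mol in a total volume of 0.05726 L.
[OH^-] = 0.002060/0.05726 = 0.03598 M, so pOH = 1.44 and pH = 14.00 - 1.44 = 12.56.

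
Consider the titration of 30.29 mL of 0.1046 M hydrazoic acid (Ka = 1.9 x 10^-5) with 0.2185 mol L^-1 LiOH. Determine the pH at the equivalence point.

8.79

n(HN3) = 0.1046 x 0.03029 = 0.003168 mol; V(LiOH) at equivalence = 0.003168/0.2185 = 0.01450 L.
At equivalence all the acid is converted to N3-; total volume = 0.03029 + 0.01450 = 0.04479 L, so [N3-] = 0.003168/0.04479 = 0.07074 M.
Kb = Kw/Ka = 1.0e-14 / 1.9 x 10^-5 = 5.26e-10.
[OH^-] = sqrt(Kb x [N3-]) = sqrt(5.26e-10 x 0.07074) = 6.10e-6 M.
pOH = 5.21, so pH = 14.00 - 5.21 = 8.79.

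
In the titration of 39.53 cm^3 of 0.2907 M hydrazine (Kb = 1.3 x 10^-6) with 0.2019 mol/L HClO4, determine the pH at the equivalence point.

n(N2H4) = 0.2907 x 0.03953 = 0.01149 mol; V(HClO4) at equivalence = 0.01149/0.2019 = 0.05692 L.
At equivalence the base is fully converted to N2H5+; total volume = 0.09645 L, so [N2H5+] = 0.01149/0.09645 = 0.1191 M.
Ka(N2H5+) = Kw/Kb = 1.0e-14 / 1.3 x 10^-6 = 7.69e-9.
[H^+] = sqrt(Ka x [N2H5+]) = sqrt(7.69e-9 x 0.1191) = 3.03e-5 M.
pH = -log(3.03e-5) = 4.52.

4.52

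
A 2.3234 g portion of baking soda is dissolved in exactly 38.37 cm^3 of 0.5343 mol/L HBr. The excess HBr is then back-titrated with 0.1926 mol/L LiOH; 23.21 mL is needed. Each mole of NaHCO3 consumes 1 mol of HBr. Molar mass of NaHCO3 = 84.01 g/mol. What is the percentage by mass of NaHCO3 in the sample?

Total n(HBr) added = 0.5343 x 0.03837 = 0.02050 mol.
n(LiOH) used = 0.1926 x 0.02321 = 0.004470 mol, which equals the excess n(HBr).
So n(HBr) consumed by the sample = 0.02050 - 0.004470 = 0.01603 mol.
n(NaHCO3) = 0.01603 / 1 = 0.01603 mol.
mass NaHCO3 = 0.01603 x 84.01 = 1.347 g, so %NaHCO3 = 1.347/2.3234 x 100 = 58.0%.

58.0%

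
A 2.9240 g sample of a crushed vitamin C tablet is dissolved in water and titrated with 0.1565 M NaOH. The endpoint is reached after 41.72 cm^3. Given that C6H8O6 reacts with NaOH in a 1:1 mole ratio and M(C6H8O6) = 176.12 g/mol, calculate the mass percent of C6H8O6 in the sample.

n(NaOH) = 0.1565 x 0.04172 = 0.006529 mol.
n(C6H8O6) = 0.006529 / 1 = 0.006529 mol.
mass of C6H8O6 = 0.006529 x 176.12 = 1.150 g.
% purity = 1.150 / 2.9240 x 100 = 39.3%.

39.3%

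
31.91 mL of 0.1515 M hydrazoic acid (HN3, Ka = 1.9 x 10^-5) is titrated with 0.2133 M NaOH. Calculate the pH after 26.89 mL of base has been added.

n(acid) = 0.1515 x 0.03191 = 0.004834 mol; n(NaOH) added = 0.2133 x 0.02689 = 0.005736 mol.
Base is in excess by 0.005736 - 0.004834 = 0.0009013 mol in a total volume of 0.05880 L.
[OH^-] = 0.0009013/0.05880 = 0.01533 M, so pOH = 1.81 and pH = 14.00 - 1.81 = 12.19.

12.19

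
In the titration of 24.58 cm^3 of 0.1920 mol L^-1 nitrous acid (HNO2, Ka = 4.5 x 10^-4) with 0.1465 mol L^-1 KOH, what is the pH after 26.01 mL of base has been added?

3.97

Initial n(HNO2) = 0.1920 x 0.02458 = 0.004719 mol.
n(KOH) added = 0.1465 x 0.02601 = 0.003810 mol, converting that many moles of HNO2 to NO2-.
Remaining n(HNO2) = 0.0009089 mol; n(NO2-) = 0.003810 mol.
By Henderson-Hasselbalch, pH = pKa + log([A^-]/[HA]) = 3.35 + log(0.003810/0.0009089) = 3.35 + (+0.62) = 3.97.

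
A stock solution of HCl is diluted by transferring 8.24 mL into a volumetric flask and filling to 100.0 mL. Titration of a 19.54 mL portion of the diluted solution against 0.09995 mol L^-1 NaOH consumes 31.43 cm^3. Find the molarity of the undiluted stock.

n(NaOH) = 0.09995 x 0.03143 = 0.003141 mol.
n(HCl) in the aliquot = 0.003141 mol.
[diluted HCl] = 0.003141 / 0.01954 = 0.1608 M.
Dilution factor = 100.0/8.240 = 12.14, so [stock] = 0.1608 x 12.14 = 1.95 M.

1.95 M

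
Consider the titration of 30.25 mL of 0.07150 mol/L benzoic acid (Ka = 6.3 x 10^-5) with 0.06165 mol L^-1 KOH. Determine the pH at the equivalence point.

n(C6H5COOH) = 0.07150 x 0.03025 = 0.002163 mol; V(KOH) at equivalence = 0.002163/0.06165 = 0.03508 L.
At equivalence all the acid is converted to C6H5COO-; total volume = 0.03025 + 0.03508 = 0.06533 L, so [C6H5COO-] = 0.002163/0.06533 = 0.03311 M.
Kb = Kw/Ka = 1.0e-14 / 6.3 x 10^-5 = 1.59e-10.
[OH^-] = sqrt(Kb x [C6H5COO-]) = sqrt(1.59e-10 x 0.03311) = 2.29e-6 M.
pOH = 5.64, so pH = 14.00 - 5.64 = 8.36.

8.36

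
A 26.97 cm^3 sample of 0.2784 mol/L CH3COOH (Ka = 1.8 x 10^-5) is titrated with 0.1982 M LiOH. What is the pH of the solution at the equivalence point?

n(CH3COOH) = 0.2784 x 0.02697 = 0.007508 mol; V(LiOH) at equivalence = 0.007508/0.1982 = 0.03788 L.
At equivalence all the acid is converted to CH3COO-; total volume = 0.02697 + 0.03788 = 0.06485 L, so [CH3COO-] = 0.007508/0.06485 = 0.1158 M.
Kb = Kw/Ka = 1.0e-14 / 1.8 x 10^-5 = 5.56e-10.
[OH^-] = sqrt(Kb x [CH3COO-]) = sqrt(5.56e-10 x 0.1158) = 8.02e-6 M.
pOH = 5.10, so pH = 14.00 - 5.10 = 8.90.

8.90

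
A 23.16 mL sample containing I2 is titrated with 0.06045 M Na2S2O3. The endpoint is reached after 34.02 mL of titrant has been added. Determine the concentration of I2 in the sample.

n(Na2S2O3) = 0.06045 x 0.03402 = 0.002057 mol.
From the balanced equation, 2 mol Na2S2O3 reacts with 1 mol I2, so n(I2) = 0.002057 x 1/2 = 0.001028 mol.
[I2] = 0.001028 / 0.02316 L = 0.0444 M.

0.0444 M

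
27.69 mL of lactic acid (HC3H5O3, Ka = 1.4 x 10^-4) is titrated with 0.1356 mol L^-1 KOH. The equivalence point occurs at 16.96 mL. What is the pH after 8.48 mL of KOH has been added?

8.48 mL is exactly half the equivalence volume (16.96/2), i.e. the half-equivalence point.
There, n(HA) = n(A^-), so pH = pKa = -log(1.4 x 10^-4) = 3.85.

3.85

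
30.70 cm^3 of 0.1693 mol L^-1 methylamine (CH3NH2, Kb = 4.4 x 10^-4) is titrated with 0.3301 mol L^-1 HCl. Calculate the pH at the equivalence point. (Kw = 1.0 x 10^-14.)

n(CH3NH2) = 0.1693 x 0.03070 = 0.005198 mol; V(HCl) at equivalence = 0.005198/0.3301 = 0.01575 L.
At equivalence the base is fully converted to CH3NH3+; total volume = 0.04645 L, so [CH3NH3+] = 0.005198/0.04645 = 0.1119 M.
Ka(CH3NH3+) = Kw/Kb = 1.0e-14 / 4.4 x 10^-4 = 2.27e-11.
[H^+] = sqrt(Ka x [CH3NH3+]) = sqrt(2.27e-11 x 0.1119) = 1.59e-6 M.
pH = -log(1.59e-6) = 5.80.

5.80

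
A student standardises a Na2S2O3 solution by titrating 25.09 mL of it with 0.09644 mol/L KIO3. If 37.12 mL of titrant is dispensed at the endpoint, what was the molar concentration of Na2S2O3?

0.856 M

n(KIO3) = 0.09644 x 0.03712 = 0.003580 mol.
From the balanced equation, 1 mol KIO3 reacts with 6 mol Na2S2O3, so n(Na2S2O3) = 0.003580 x 6/1 = 0.02148 mol.
[Na2S2O3] = 0.02148 / 0.02509 L = 0.856 M.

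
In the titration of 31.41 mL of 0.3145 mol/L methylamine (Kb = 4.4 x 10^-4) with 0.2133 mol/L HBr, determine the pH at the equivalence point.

n(CH3NH2) = 0.3145 x 0.03141 = 0.009878 mol; V(HBr) at equivalence = 0.009878/0.2133 = 0.04631 L.
At equivalence the base is fully converted to CH3NH3+; total volume = 0.07772 L, so [CH3NH3+] = 0.009878/0.07772 = 0.1271 M.
Ka(CH3NH3+) = Kw/Kb = 1.0e-14 / 4.4 x 10^-4 = 2.27e-11.
[H^+] = sqrt(Ka x [CH3NH3+]) = sqrt(2.27e-11 x 0.1271) = 1.70e-6 M.
pH = -log(1.70e-6) = 5.77.

5.77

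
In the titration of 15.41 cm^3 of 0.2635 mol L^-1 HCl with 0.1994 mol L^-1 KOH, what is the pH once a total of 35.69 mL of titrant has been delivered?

n(acid) = 0.2635 x 0.01541 = 0.004061 mol; n(KOH) added = 0.1994 x 0.03569 = 0.007117 mol.
Base is in excess by 0.007117 - 0.004061 = 0.003056 mol in a total volume of 0.05110 L.
[OH^-] = 0.003056/0.05110 = 0.05981 M, so pOH = 1.22 and pH = 14.00 - 1.22 = 12.78.

12.78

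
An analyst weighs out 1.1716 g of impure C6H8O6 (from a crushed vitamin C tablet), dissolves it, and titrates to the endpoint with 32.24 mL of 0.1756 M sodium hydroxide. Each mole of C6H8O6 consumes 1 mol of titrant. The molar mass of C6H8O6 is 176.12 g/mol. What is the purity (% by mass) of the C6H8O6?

n(NaOH) = 0.1756 x 0.03224 = 0.005661 mol.
n(C6H8O6) = 0.005661 / 1 = 0.005661 mol.
mass of C6H8O6 = 0.005661 x 176.12 = 0.9971 g.
% purity = 0.9971 / 1.1716 x 100 = 85.1%.

85.1%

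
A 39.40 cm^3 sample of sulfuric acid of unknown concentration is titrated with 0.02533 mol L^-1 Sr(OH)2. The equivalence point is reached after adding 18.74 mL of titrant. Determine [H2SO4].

0.0120 M

n(Sr(OH)2) delivered = 0.02533 x 0.01874 = 0.0004747 mol.
For a 1:1 reaction, n(H2SO4) = 0.0004747 mol.
[H2SO4] = 0.0004747 mol / 0.03940 L = 0.0120 M.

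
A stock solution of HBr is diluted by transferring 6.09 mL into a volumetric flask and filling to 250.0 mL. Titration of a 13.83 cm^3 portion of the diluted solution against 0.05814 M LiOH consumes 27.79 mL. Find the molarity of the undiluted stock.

n(LiOH) = 0.05814 x 0.02779 = 0.001616 mol.
n(HBr) in the aliquot = 0.001616 mol.
[diluted HBr] = 0.001616 / 0.01383 = 0.1168 M.
Dilution factor = 250.0/6.090 = 41.05, so [stock] = 0.1168 x 41.05 = 4.80 M.

4.80 M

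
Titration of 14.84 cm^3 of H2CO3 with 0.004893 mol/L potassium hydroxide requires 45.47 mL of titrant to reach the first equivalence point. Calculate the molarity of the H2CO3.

0.0150 M

n(KOH) = 0.004893 x 0.04547 = 0.0002225 mol.
At the first equivalence point, 1 mol OH^- react per mol H2CO3, so n(H2CO3) = 0.0002225 / 1 = 0.0002225 mol.
[H2CO3] = 0.0002225 / 0.01484 L = 0.0150 M.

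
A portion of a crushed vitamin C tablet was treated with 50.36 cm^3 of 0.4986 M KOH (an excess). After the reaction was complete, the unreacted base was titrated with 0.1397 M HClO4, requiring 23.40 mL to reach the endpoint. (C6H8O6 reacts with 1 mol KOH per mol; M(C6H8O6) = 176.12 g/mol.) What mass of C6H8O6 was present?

Total n(KOH) added = 0.4986 x 0.05036 = 0.02511 mol.
n(HClO4) used = 0.1397 x 0.02340 = 0.003269 mol, which equals the excess n(KOH).
So n(KOH) consumed by the sample = 0.02511 - 0.003269 = 0.02184 mol.
n(C6H8O6) = 0.02184 / 1 = 0.02184 mol.
mass = 0.02184 mol x 176.12 g/mol = 3.85 g.

3.85 g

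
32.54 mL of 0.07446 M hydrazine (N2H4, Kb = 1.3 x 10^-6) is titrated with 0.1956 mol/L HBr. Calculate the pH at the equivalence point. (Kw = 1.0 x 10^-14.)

n(N2H4) = 0.07446 x 0.03254 = 0.002423 mol; V(HBr) at equivalence = 0.002423/0.1956 = 0.01239 L.
At equivalence the base is fully converted to N2H5+; total volume = 0.04493 L, so [N2H5+] = 0.002423/0.04493 = 0.05393 M.
Ka(N2H5+) = Kw/Kb = 1.0e-14 / 1.3 x 10^-6 = 7.69e-9.
[H^+] = sqrt(Ka x [N2H5+]) = sqrt(7.69e-9 x 0.05393) = 2.04e-5 M.
pH = -log(2.04e-5) = 4.69.

4.69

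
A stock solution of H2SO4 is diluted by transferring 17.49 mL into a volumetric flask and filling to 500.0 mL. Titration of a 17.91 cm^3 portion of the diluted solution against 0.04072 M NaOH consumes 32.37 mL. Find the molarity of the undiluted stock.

1.05 M

n(NaOH) = 0.04072 x 0.03237 = 0.001318 mol.
n(H2SO4) in the aliquot = 0.001318 x 1/2 = 0.0006591 mol.
[diluted H2SO4] = 0.0006591 / 0.01791 = 0.03680 M.
Dilution factor = 500.0/17.49 = 28.59, so [stock] = 0.03680 x 28.59 = 1.05 M.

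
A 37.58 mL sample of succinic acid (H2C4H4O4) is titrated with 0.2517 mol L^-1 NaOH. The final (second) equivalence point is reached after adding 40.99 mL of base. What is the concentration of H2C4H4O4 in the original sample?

n(NaOH) = 0.2517 x 0.04099 = 0.01032 mol.
At the final (second) equivalence point, 2 mol OH^- react per mol H2C4H4O4, so n(H2C4H4O4) = 0.01032 / 2 = 0.005159 mol.
[H2C4H4O4] = 0.005159 / 0.03758 L = 0.137 M.

0.137 M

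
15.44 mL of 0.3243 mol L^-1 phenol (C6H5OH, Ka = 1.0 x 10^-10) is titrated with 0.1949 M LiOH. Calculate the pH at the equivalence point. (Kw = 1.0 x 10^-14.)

n(C6H5OH) = 0.3243 x 0.01544 = 0.005007 mol; V(LiOH) at equivalence = 0.005007/0.1949 = 0.02569 L.
At equivalence all the acid is converted to C6H5O-; total volume = 0.01544 + 0.02569 = 0.04113 L, so [C6H5O-] = 0.005007/0.04113 = 0.1217 M.
Kb = Kw/Ka = 1.0e-14 / 1.0 x 10^-10 = 0.000100.
[OH^-] = sqrt(Kb x [C6H5O-]) = sqrt(0.000100 x 0.1217) = 0.00349 M.
pOH = 2.46, so pH = 14.00 - 2.46 = 11.54.

11.54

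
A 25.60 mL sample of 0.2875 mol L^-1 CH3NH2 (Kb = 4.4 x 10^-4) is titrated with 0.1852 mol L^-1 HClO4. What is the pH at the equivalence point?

5.80

n(CH3NH2) = 0.2875 x 0.02560 = 0.007360 mol; V(HClO4) at equivalence = 0.007360/0.1852 = 0.03974 L.
At equivalence the base is fully converted to CH3NH3+; total volume = 0.06534 L, so [CH3NH3+] = 0.007360/0.06534 = 0.1126 M.
Ka(CH3NH3+) = Kw/Kb = 1.0e-14 / 4.4 x 10^-4 = 2.27e-11.
[H^+] = sqrt(Ka x [CH3NH3+]) = sqrt(2.27e-11 x 0.1126) = 1.60e-6 M.
pH = -log(1.60e-6) = 5.80.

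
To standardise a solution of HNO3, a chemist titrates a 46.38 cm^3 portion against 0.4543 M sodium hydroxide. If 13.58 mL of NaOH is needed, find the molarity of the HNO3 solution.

n(NaOH) delivered = 0.4543 x 0.01358 = 0.006169 mol.
For a 1:1 reaction, n(HNO3) = 0.006169 mol.
[HNO3] = 0.006169 mol / 0.04638 L = 0.133 M.

0.133 M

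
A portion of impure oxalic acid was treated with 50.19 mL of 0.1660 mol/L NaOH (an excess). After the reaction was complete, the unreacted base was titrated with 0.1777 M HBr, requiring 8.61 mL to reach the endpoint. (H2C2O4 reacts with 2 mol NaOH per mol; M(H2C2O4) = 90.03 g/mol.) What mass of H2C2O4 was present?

0.306 g

Total n(NaOH) added = 0.1660 x 0.05019 = 0.008332 mol.
n(HBr) used = 0.1777 x 0.008610 = 0.001530 mol, which equals the excess n(NaOH).
So n(NaOH) consumed by the sample = 0.008332 - 0.001530 = 0.006802 mol.
n(H2C2O4) = 0.006802 / 2 = 0.003401 mol.
mass = 0.003401 mol x 90.03 g/mol = 0.306 g.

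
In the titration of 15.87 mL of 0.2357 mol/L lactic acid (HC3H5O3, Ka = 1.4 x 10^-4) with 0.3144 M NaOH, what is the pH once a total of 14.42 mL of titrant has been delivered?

n(acid) = 0.2357 x 0.01587 = 0.003741 mol; n(NaOH) added = 0.3144 x 0.01442 = 0.004534 mol.
Base is in excess by 0.004534 - 0.003741 = 0.0007931 mol in a total volume of 0.03029 L.
[OH^-] = 0.0007931/0.03029 = 0.02618 M, so pOH = 1.58 and pH = 14.00 - 1.58 = 12.42.

12.42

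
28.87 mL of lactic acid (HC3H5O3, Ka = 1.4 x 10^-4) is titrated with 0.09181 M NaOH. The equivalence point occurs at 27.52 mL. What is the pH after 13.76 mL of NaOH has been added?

3.85

13.76 mL is exactly half the equivalence volume (27.52/2), i.e. the half-equivalence point.
There, n(HA) = n(A^-), so pH = pKa = -log(1.4 x 10^-4) = 3.85.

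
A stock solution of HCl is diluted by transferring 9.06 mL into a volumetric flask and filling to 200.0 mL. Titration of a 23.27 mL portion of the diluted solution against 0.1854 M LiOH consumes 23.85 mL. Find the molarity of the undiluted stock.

4.19 M

n(LiOH) = 0.1854 x 0.02385 = 0.004422 mol.
n(HCl) in the aliquot = 0.004422 mol.
[diluted HCl] = 0.004422 / 0.02327 = 0.1900 M.
Dilution factor = 200.0/9.060 = 22.08, so [stock] = 0.1900 x 22.08 = 4.19 M.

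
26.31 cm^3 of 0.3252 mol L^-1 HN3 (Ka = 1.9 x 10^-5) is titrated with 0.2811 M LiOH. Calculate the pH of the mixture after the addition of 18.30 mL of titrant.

4.90

Initial n(HN3) = 0.3252 x 0.02631 = 0.008556 mol.
n(LiOH) added = 0.2811 x 0.01830 = 0.005144 mol, converting that many moles of HN3 to N3-.
Remaining n(HN3) = 0.003412 mol; n(N3-) = 0.005144 mol.
By Henderson-Hasselbalch, pH = pKa + log([A^-]/[HA]) = 4.72 + log(0.005144/0.003412) = 4.72 + (+0.18) = 4.90.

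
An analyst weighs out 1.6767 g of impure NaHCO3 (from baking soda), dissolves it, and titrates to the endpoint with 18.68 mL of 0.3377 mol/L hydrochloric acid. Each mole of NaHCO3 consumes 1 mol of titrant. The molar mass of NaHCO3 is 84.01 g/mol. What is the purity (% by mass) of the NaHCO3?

31.6%

n(HCl) = 0.3377 x 0.01868 = 0.006308 mol.
n(NaHCO3) = 0.006308 / 1 = 0.006308 mol.
mass of NaHCO3 = 0.006308 x 84.01 = 0.5300 g.
% purity = 0.5300 / 1.6767 x 100 = 31.6%.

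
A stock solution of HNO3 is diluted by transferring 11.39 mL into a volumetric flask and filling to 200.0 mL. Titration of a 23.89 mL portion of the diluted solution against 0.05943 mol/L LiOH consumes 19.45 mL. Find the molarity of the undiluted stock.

0.850 M

n(LiOH) = 0.05943 x 0.01945 = 0.001156 mol.
n(HNO3) in the aliquot = 0.001156 mol.
[diluted HNO3] = 0.001156 / 0.02389 = 0.04838 M.
Dilution factor = 200.0/11.39 = 17.56, so [stock] = 0.04838 x 17.56 = 0.850 M.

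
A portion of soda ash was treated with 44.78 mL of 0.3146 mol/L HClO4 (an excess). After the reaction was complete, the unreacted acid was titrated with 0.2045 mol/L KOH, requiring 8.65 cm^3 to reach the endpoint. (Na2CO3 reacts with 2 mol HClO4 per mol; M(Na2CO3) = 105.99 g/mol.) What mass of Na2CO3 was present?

Total n(HClO4) added = 0.3146 x 0.04478 = 0.01409 mol.
n(KOH) used = 0.2045 x 0.008650 = 0.001769 mol, which equals the excess n(HClO4).
So n(HClO4) consumed by the sample = 0.01409 - 0.001769 = 0.01232 mol.
n(Na2CO3) = 0.01232 / 2 = 0.006159 mol.
mass = 0.006159 mol x 105.99 g/mol = 0.653 g.

0.653 g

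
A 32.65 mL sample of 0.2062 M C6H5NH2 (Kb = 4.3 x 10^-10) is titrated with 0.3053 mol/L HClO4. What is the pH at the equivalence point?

2.77

n(C6H5NH2) = 0.2062 x 0.03265 = 0.006732 mol; V(HClO4) at equivalence = 0.006732/0.3053 = 0.02205 L.
At equivalence the base is fully converted to C6H5NH3+; total volume = 0.05470 L, so [C6H5NH3+] = 0.006732/0.05470 = 0.1231 M.
Ka(C6H5NH3+) = Kw/Kb = 1.0e-14 / 4.3 x 10^-10 = 2.33e-5.
[H^+] = sqrt(Ka x [C6H5NH3+]) = sqrt(2.33e-5 x 0.1231) = 0.00169 M.
pH = -log(0.00169) = 2.77.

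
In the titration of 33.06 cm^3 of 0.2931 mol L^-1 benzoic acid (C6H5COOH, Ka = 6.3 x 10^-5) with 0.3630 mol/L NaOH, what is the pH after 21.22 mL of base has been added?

Initial n(C6H5COOH) = 0.2931 x 0.03306 = 0.009690 mol.
n(NaOH) added = 0.3630 x 0.02122 = 0.007703 mol, converting that many moles of C6H5COOH to C6H5COO-.
Remaining n(C6H5COOH) = 0.001987 mol; n(C6H5COO-) = 0.007703 mol.
By Henderson-Hasselbalch, pH = pKa + log([A^-]/[HA]) = 4.20 + log(0.007703/0.001987) = 4.20 + (+0.59) = 4.79.

4.79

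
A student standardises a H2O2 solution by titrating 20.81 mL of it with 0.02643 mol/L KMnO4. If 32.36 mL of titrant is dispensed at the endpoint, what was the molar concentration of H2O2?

n(KMnO4) = 0.02643 x 0.03236 = 0.0008553 mol.
From the balanced equation, 2 mol KMnO4 reacts with 5 mol H2O2, so n(H2O2) = 0.0008553 x 5/2 = 0.002138 mol.
[H2O2] = 0.002138 / 0.02081 L = 0.103 M.

0.103 M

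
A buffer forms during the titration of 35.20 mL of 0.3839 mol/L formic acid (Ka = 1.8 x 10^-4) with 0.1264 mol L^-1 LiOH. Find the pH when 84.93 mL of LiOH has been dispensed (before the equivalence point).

4.33

Initial n(HCOOH) = 0.3839 x 0.03520 = 0.01351 mol.
n(LiOH) added = 0.1264 x 0.08493 = 0.01074 mol, converting that many moles of HCOOH to HCOO-.
Remaining n(HCOOH) = 0.002778 mol; n(HCOO-) = 0.01074 mol.
By Henderson-Hasselbalch, pH = pKa + log([A^-]/[HA]) = 3.74 + log(0.01074/0.002778) = 3.74 + (+0.59) = 4.33.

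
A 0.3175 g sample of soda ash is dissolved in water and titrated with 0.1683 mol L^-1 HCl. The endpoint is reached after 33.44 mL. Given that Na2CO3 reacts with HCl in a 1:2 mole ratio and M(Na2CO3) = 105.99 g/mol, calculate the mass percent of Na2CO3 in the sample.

n(HCl) = 0.1683 x 0.03344 = 0.005628 mol.
n(Na2CO3) = 0.005628 / 2 = 0.002814 mol.
mass of Na2CO3 = 0.002814 x 105.99 = 0.2983 g.
% purity = 0.2983 / 0.3175 x 100 = 93.9%.

93.9%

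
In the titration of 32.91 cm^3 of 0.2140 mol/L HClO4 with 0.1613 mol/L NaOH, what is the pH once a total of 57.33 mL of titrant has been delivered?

12.39

n(acid) = 0.2140 x 0.03291 = 0.007043 mol; n(NaOH) added = 0.1613 x 0.05733 = 0.009247 mol.
Base is in excess by 0.009247 - 0.007043 = 0.002205 mol in a total volume of 0.09024 L.
[OH^-] = 0.002205/0.09024 = 0.02443 M, so pOH = 1.61 and pH = 14.00 - 1.61 = 12.39.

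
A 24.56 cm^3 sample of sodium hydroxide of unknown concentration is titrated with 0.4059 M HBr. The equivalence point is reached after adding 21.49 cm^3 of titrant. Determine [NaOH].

0.355 M

n(HBr) delivered = 0.4059 x 0.02149 = 0.008723 mol.
For a 1:1 reaction, n(NaOH) = 0.008723 mol.
[NaOH] = 0.008723 mol / 0.02456 L = 0.355 M.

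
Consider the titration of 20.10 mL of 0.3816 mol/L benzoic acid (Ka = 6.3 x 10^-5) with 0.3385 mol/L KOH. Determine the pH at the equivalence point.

8.73

n(C6H5COOH) = 0.3816 x 0.02010 = 0.007670 mol; V(KOH) at equivalence = 0.007670/0.3385 = 0.02266 L.
At equivalence all the acid is converted to C6H5COO-; total volume = 0.02010 + 0.02266 = 0.04276 L, so [C6H5COO-] = 0.007670/0.04276 = 0.1794 M.
Kb = Kw/Ka = 1.0e-14 / 6.3 x 10^-5 = 1.59e-10.
[OH^-] = sqrt(Kb x [C6H5COO-]) = sqrt(1.59e-10 x 0.1794) = 5.34e-6 M.
pOH = 5.27, so pH = 14.00 - 5.27 = 8.73.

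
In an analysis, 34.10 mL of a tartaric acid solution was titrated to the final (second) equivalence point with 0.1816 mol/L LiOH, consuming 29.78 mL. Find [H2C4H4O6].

0.0793 M

n(LiOH) = 0.1816 x 0.02978 = 0.005408 mol.
At the final (second) equivalence point, 2 mol OH^- react per mol H2C4H4O6, so n(H2C4H4O6) = 0.005408 / 2 = 0.002704 mol.
[H2C4H4O6] = 0.002704 / 0.03410 L = 0.0793 M.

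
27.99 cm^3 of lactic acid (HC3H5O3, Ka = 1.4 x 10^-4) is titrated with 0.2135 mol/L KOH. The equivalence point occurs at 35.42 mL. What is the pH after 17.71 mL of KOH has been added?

3.85

17.71 mL is exactly half the equivalence volume (35.42/2), i.e. the half-equivalence point.
There, n(HA) = n(A^-), so pH = pKa = -log(1.4 x 10^-4) = 3.85.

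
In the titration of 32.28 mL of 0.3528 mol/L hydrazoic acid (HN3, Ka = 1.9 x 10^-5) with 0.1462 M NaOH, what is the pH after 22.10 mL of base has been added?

Initial n(HN3) = 0.3528 x 0.03228 = 0.01139 mol.
n(NaOH) added = 0.1462 x 0.02210 = 0.003231 mol, converting that many moles of HN3 to N3-.
Remaining n(HN3) = 0.008157 mol; n(N3-) = 0.003231 mol.
By Henderson-Hasselbalch, pH = pKa + log([A^-]/[HA]) = 4.72 + log(0.003231/0.008157) = 4.72 + (-0.40) = 4.32.

4.32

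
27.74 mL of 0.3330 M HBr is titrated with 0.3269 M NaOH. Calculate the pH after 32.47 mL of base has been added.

n(acid) = 0.3330 x 0.02774 = 0.009237 mol; n(NaOH) added = 0.3269 x 0.03247 = 0.01061 mol.
Base is in excess by 0.01061 - 0.009237 = 0.001377 mol in a total volume of 0.06021 L.
[OH^-] = 0.001377/0.06021 = 0.02287 M, so pOH = 1.64 and pH = 14.00 - 1.64 = 12.36.

12.36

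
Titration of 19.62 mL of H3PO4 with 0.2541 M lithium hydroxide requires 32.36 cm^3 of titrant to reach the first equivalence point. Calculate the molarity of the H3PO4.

n(LiOH) = 0.2541 x 0.03236 = 0.008223 mol.
At the first equivalence point, 1 mol OH^- react per mol H3PO4, so n(H3PO4) = 0.008223 / 1 = 0.008223 mol.
[H3PO4] = 0.008223 / 0.01962 L = 0.419 M.

0.419 M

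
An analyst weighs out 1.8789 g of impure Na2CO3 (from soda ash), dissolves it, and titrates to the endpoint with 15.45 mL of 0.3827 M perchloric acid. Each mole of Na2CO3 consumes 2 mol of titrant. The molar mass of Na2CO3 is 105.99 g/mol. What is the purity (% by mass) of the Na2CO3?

16.7%

n(HClO4) = 0.3827 x 0.01545 = 0.005913 mol.
n(Na2CO3) = 0.005913 / 2 = 0.002956 mol.
mass of Na2CO3 = 0.002956 x 105.99 = 0.3133 g.
% purity = 0.3133 / 1.8789 x 100 = 16.7%.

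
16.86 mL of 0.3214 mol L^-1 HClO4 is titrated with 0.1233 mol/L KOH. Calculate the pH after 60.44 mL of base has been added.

12.42

n(acid) = 0.3214 x 0.01686 = 0.005419 mol; n(KOH) added = 0.1233 x 0.06044 = 0.007452 mol.
Base is in excess by 0.007452 - 0.005419 = 0.002033 mol in a total volume of 0.07730 L.
[OH^-] = 0.002033/0.07730 = 0.02631 M, so pOH = 1.58 and pH = 14.00 - 1.58 = 12.42.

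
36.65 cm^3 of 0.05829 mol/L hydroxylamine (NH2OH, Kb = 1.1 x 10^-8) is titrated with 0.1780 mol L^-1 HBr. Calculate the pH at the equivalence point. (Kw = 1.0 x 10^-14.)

3.70

n(NH2OH) = 0.05829 x 0.03665 = 0.002136 mol; V(HBr) at equivalence = 0.002136/0.1780 = 0.01200 L.
At equivalence the base is fully converted to NH3OH+; total volume = 0.04865 L, so [NH3OH+] = 0.002136/0.04865 = 0.04391 M.
Ka(NH3OH+) = Kw/Kb = 1.0e-14 / 1.1 x 10^-8 = 9.09e-7.
[H^+] = sqrt(Ka x [NH3OH+]) = sqrt(9.09e-7 x 0.04391) = 0.000200 M.
pH = -log(0.000200) = 3.70.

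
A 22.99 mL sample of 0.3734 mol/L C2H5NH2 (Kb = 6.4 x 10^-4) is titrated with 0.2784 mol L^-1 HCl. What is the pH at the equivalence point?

5.80

n(C2H5NH2) = 0.3734 x 0.02299 = 0.008584 mol; V(HCl) at equivalence = 0.008584/0.2784 = 0.03084 L.
At equivalence the base is fully converted to C2H5NH3+; total volume = 0.05383 L, so [C2H5NH3+] = 0.008584/0.05383 = 0.1595 M.
Ka(C2H5NH3+) = Kw/Kb = 1.0e-14 / 6.4 x 10^-4 = 1.56e-11.
[H^+] = sqrt(Ka x [C2H5NH3+]) = sqrt(1.56e-11 x 0.1595) = 1.58e-6 M.
pH = -log(1.58e-6) = 5.80.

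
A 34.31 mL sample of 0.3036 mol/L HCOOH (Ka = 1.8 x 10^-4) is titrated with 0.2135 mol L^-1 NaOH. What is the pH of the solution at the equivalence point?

n(HCOOH) = 0.3036 x 0.03431 = 0.01042 mol; V(NaOH) at equivalence = 0.01042/0.2135 = 0.04879 L.
At equivalence all the acid is converted to HCOO-; total volume = 0.03431 + 0.04879 = 0.08310 L, so [HCOO-] = 0.01042/0.08310 = 0.1254 M.
Kb = Kw/Ka = 1.0e-14 / 1.8 x 10^-4 = 5.56e-11.
[OH^-] = sqrt(Kb x [HCOO-]) = sqrt(5.56e-11 x 0.1254) = 2.64e-6 M.
pOH = 5.58, so pH = 14.00 - 5.58 = 8.42.

8.42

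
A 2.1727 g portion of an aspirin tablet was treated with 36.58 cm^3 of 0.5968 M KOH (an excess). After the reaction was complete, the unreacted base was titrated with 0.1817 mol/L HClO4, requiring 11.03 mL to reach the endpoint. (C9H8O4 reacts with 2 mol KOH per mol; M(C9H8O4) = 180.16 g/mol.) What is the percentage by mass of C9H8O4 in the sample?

82.2%

Total n(KOH) added = 0.5968 x 0.03658 = 0.02183 mol.
n(HClO4) used = 0.1817 x 0.01103 = 0.002004 mol, which equals the excess n(KOH).
So n(KOH) consumed by the sample = 0.02183 - 0.002004 = 0.01983 mol.
n(C9H8O4) = 0.01983 / 2 = 0.009913 mol.
mass C9H8O4 = 0.009913 x 180.16 = 1.786 g, so %C9H8O4 = 1.786/2.1727 x 100 = 82.2%.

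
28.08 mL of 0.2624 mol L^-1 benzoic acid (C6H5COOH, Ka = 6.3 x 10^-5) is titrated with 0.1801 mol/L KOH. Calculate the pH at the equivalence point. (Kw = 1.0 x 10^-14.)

8.61

n(C6H5COOH) = 0.2624 x 0.02808 = 0.007368 mol; V(KOH) at equivalence = 0.007368/0.1801 = 0.04091 L.
At equivalence all the acid is converted to C6H5COO-; total volume = 0.02808 + 0.04091 = 0.06899 L, so [C6H5COO-] = 0.007368/0.06899 = 0.1068 M.
Kb = Kw/Ka = 1.0e-14 / 6.3 x 10^-5 = 1.59e-10.
[OH^-] = sqrt(Kb x [C6H5COO-]) = sqrt(1.59e-10 x 0.1068) = 4.12e-6 M.
pOH = 5.39, so pH = 14.00 - 5.39 = 8.61.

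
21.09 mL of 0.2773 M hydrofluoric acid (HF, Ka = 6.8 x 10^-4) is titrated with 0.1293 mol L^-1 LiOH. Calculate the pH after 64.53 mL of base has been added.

n(acid) = 0.2773 x 0.02109 = 0.005848 mol; n(LiOH) added = 0.1293 x 0.06453 = 0.008344 mol.
Base is in excess by 0.008344 - 0.005848 = 0.002495 mol in a total volume of 0.08562 L.
[OH^-] = 0.002495/0.08562 = 0.02915 M, so pOH = 1.54 and pH = 14.00 - 1.54 = 12.46.

12.46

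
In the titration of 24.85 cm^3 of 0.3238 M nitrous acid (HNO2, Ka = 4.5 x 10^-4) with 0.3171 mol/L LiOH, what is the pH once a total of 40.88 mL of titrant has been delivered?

12.87

n(acid) = 0.3238 x 0.02485 = 0.008046 mol; n(LiOH) added = 0.3171 x 0.04088 = 0.01296 mol.
Base is in excess by 0.01296 - 0.008046 = 0.004917 mol in a total volume of 0.06573 L.
[OH^-] = 0.004917/0.06573 = 0.07480 M, so pOH = 1.13 and pH = 14.00 - 1.13 = 12.87.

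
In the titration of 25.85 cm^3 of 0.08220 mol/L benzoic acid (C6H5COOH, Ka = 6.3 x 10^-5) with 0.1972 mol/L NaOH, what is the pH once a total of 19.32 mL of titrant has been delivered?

12.57

n(acid) = 0.08220 x 0.02585 = 0.002125 mol; n(NaOH) added = 0.1972 x 0.01932 = 0.003810 mol.
Base is in excess by 0.003810 - 0.002125 = 0.001685 mol in a total volume of 0.04517 L.
[OH^-] = 0.001685/0.04517 = 0.03730 M, so pOH = 1.43 and pH = 14.00 - 1.43 = 12.57.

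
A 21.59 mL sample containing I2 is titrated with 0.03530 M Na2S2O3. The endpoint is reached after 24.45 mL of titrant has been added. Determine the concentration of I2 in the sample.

n(Na2S2O3) = 0.03530 x 0.02445 = 0.0008631 mol.
From the balanced equation, 2 mol Na2S2O3 reacts with 1 mol I2, so n(I2) = 0.0008631 x 1/2 = 0.0004315 mol.
[I2] = 0.0004315 / 0.02159 L = 0.0200 M.

0.0200 M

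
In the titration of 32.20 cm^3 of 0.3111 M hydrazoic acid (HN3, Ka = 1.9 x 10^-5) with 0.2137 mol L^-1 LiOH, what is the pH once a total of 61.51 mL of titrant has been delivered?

12.52

n(acid) = 0.3111 x 0.03220 = 0.01002 mol; n(LiOH) added = 0.2137 x 0.06151 = 0.01314 mol.
Base is in excess by 0.01314 - 0.01002 = 0.003127 mol in a total volume of 0.09371 L.
[OH^-] = 0.003127/0.09371 = 0.03337 M, so pOH = 1.48 and pH = 14.00 - 1.48 = 12.52.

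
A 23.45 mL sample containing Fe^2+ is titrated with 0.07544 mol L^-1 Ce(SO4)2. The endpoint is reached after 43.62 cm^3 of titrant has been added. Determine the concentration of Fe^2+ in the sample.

n(Ce(SO4)2) = 0.07544 x 0.04362 = 0.003291 mol.
From the balanced equation, 1 mol Ce(SO4)2 reacts with 1 mol Fe^2+, so n(Fe^2+) = 0.003291 x 1/1 = 0.003291 mol.
[Fe^2+] = 0.003291 / 0.02345 L = 0.140 M.

0.140 M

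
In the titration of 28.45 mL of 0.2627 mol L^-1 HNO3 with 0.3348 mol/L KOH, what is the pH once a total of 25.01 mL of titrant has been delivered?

12.23

n(acid) = 0.2627 x 0.02845 = 0.007474 mol; n(KOH) added = 0.3348 x 0.02501 = 0.008373 mol.
Base is in excess by 0.008373 - 0.007474 = 0.0008995 mol in a total volume of 0.05346 L.
[OH^-] = 0.0008995/0.05346 = 0.01683 M, so pOH = 1.77 and pH = 14.00 - 1.77 = 12.23.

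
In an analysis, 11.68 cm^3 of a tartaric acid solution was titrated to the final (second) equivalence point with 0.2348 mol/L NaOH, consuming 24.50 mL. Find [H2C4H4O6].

0.246 M

n(NaOH) = 0.2348 x 0.02450 = 0.005753 mol.
At the final (second) equivalence point, 2 mol OH^- react per mol H2C4H4O6, so n(H2C4H4O6) = 0.005753 / 2 = 0.002876 mol.
[H2C4H4O6] = 0.002876 / 0.01168 L = 0.246 M.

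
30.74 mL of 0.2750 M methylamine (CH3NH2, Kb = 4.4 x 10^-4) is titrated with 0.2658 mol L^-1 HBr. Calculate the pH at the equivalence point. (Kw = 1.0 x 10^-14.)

n(CH3NH2) = 0.2750 x 0.03074 = 0.008453 mol; V(HBr) at equivalence = 0.008453/0.2658 = 0.03180 L.
At equivalence the base is fully converted to CH3NH3+; total volume = 0.06254 L, so [CH3NH3+] = 0.008453/0.06254 = 0.1352 M.
Ka(CH3NH3+) = Kw/Kb = 1.0e-14 / 4.4 x 10^-4 = 2.27e-11.
[H^+] = sqrt(Ka x [CH3NH3+]) = sqrt(2.27e-11 x 0.1352) = 1.75e-6 M.
pH = -log(1.75e-6) = 5.76.

5.76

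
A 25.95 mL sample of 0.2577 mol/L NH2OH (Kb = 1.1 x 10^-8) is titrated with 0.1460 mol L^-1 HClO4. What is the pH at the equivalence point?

n(NH2OH) = 0.2577 x 0.02595 = 0.006687 mol; V(HClO4) at equivalence = 0.006687/0.1460 = 0.04580 L.
At equivalence the base is fully converted to NH3OH+; total volume = 0.07175 L, so [NH3OH+] = 0.006687/0.07175 = 0.09320 M.
Ka(NH3OH+) = Kw/Kb = 1.0e-14 / 1.1 x 10^-8 = 9.09e-7.
[H^+] = sqrt(Ka x [NH3OH+]) = sqrt(9.09e-7 x 0.09320) = 0.000291 M.
pH = -log(0.000291) = 3.54.

3.54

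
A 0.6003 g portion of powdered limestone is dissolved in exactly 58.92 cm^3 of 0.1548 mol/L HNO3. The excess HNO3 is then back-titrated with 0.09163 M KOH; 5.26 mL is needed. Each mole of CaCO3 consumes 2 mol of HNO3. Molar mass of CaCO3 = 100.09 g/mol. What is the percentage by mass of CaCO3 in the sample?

Total n(HNO3) added = 0.1548 x 0.05892 = 0.009121 mol.
n(KOH) used = 0.09163 x 0.005260 = 0.0004820 mol, which equals the excess n(HNO3).
So n(HNO3) consumed by the sample = 0.009121 - 0.0004820 = 0.008639 mol.
n(CaCO3) = 0.008639 / 2 = 0.004319 mol.
mass CaCO3 = 0.004319 x 100.09 = 0.4323 g, so %CaCO3 = 0.4323/0.6003 x 100 = 72.0%.

72.0%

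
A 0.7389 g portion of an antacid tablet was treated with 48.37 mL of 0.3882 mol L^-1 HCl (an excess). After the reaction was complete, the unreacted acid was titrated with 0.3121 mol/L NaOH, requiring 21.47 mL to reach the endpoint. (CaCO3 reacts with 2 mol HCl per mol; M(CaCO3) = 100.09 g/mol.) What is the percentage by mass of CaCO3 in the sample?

81.8%

Total n(HCl) added = 0.3882 x 0.04837 = 0.01878 mol.
n(NaOH) used = 0.3121 x 0.02147 = 0.006701 mol, which equals the excess n(HCl).
So n(HCl) consumed by the sample = 0.01878 - 0.006701 = 0.01208 mol.
n(CaCO3) = 0.01208 / 2 = 0.006038 mol.
mass CaCO3 = 0.006038 x 100.09 = 0.6044 g, so %CaCO3 = 0.6044/0.7389 x 100 = 81.8%.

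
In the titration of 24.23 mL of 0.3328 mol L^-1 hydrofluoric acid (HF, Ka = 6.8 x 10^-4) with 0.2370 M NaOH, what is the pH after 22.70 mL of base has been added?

Initial n(HF) = 0.3328 x 0.02423 = 0.008064 mol.
n(NaOH) added = 0.2370 x 0.02270 = 0.005380 mol, converting that many moles of HF to F-.
Remaining n(HF) = 0.002684 mol; n(F-) = 0.005380 mol.
By Henderson-Hasselbalch, pH = pKa + log([A^-]/[HA]) = 3.17 + log(0.005380/0.002684) = 3.17 + (+0.30) = 3.47.

3.47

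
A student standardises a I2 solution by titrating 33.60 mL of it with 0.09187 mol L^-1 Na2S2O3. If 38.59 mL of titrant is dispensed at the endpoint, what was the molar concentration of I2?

0.0528 M

n(Na2S2O3) = 0.09187 x 0.03859 = 0.003545 mol.
From the balanced equation, 2 mol Na2S2O3 reacts with 1 mol I2, so n(I2) = 0.003545 x 1/2 = 0.001773 mol.
[I2] = 0.001773 / 0.03360 L = 0.0528 M.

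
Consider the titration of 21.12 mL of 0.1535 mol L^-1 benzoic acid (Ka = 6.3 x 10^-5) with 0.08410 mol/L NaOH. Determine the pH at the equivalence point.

n(C6H5COOH) = 0.1535 x 0.02112 = 0.003242 mol; V(NaOH) at equivalence = 0.003242/0.08410 = 0.03855 L.
At equivalence all the acid is converted to C6H5COO-; total volume = 0.02112 + 0.03855 = 0.05967 L, so [C6H5COO-] = 0.003242/0.05967 = 0.05433 M.
Kb = Kw/Ka = 1.0e-14 / 6.3 x 10^-5 = 1.59e-10.
[OH^-] = sqrt(Kb x [C6H5COO-]) = sqrt(1.59e-10 x 0.05433) = 2.94e-6 M.
pOH = 5.53, so pH = 14.00 - 5.53 = 8.47.

8.47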